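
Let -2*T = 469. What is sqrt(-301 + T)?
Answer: 3*I*sqrt(238)/2 ≈ 23.141*I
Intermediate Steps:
T = -469/2 (T = -1/2*469 = -469/2 ≈ -234.50)
sqrt(-301 + T) = sqrt(-301 - 469/2) = sqrt(-1071/2) = 3*I*sqrt(238)/2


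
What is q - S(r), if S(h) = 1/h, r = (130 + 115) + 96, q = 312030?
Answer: 106402229/341 ≈ 3.1203e+5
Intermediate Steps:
r = 341 (r = 245 + 96 = 341)
q - S(r) = 312030 - 1/341 = 106402229/341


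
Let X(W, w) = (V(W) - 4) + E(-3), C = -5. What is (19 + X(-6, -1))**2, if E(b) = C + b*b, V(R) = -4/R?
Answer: 3481/9 ≈ 386.78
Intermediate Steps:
E(b) = -5 + b**2 (E(b) = -5 + b*b = -5 + b**2)
X(W, w) = -4/W (X(W, w) = (-4/W - 4) + (-5 + (-3)**2) = (-4 - 4/W) + (-5 + 9) = (-4 - 4/W) + 4 = -4/W)
(19 + X(-6, -1))**2 = (19 - 4/(-6))**2 = (19 - 4*(-1/6))**2 = (19 + 2/3)**2 = (59/3)**2 = 3481/9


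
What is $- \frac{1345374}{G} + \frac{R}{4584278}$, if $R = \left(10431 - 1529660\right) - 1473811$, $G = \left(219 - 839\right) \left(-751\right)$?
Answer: $- \frac{1890296928693}{533632880590} \approx -3.5423$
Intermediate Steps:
$G = 465620$ ($G = \left(-620\right) \left(-751\right) = 465620$)
$R = -2993040$ ($R = -1519229 - 1473811 = -2993040$)
$- \frac{1345374}{G} + \frac{R}{4584278} = - \frac{1345374}{465620} - \frac{2993040}{4584278} = \left(-1345374\right) \frac{1}{465620} - \frac{1496520}{2292139} = - \frac{672687}{232810} - \frac{1496520}{2292139} = - \frac{1890296928693}{533632880590}$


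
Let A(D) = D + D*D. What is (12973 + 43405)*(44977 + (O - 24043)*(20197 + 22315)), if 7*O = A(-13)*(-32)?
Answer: -59331540143558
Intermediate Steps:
A(D) = D + D**2
O = -4992/7 (O = (-13*(1 - 13)*(-32))/7 = (-13*(-12)*(-32))/7 = (156*(-32))/7 = (1/7)*(-4992) = -4992/7 ≈ -713.14)
(12973 + 43405)*(44977 + (O - 24043)*(20197 + 22315)) = (12973 + 43405)*(44977 + (-4992/7 - 24043)*(20197 + 22315)) = 56378*(44977 - 173293/7*42512) = 56378*(44977 - 7367032016/7) = 56378*(-7366717177/7) = -59331540143558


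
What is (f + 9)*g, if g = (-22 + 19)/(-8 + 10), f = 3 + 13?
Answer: -75/2 ≈ -37.500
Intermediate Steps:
f = 16
g = -3/2 ≈ -1.5000
(f + 9)*g = (16 + 9)*(-3/2) = 25*(-3/2) = -75/2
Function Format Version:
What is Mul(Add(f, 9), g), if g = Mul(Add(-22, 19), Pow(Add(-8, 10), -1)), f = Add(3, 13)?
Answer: Rational(-75, 2) ≈ -37.500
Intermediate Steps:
f = 16
g = Rational(-3, 2) (g = Mul(-3, Pow(2, -1)) = Mul(-3, Rational(1, 2)) = Rational(-3, 2) ≈ -1.5000)
Mul(Add(f, 9), g) = Mul(Add(16, 9), Rational(-3, 2)) = Mul(25, Rational(-3, 2)) = Rational(-75, 2)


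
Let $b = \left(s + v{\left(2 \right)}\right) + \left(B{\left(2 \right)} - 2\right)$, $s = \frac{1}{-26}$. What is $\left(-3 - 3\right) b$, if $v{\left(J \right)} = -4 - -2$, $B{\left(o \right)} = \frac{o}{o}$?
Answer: $\frac{237}{13} \approx 18.231$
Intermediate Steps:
$B{\left(o \right)} = 1$
$s = - \frac{1}{26} \approx -0.038462$
$v{\left(J \right)} = -2$ ($v{\left(J \right)} = -4 + 2 = -2$)
$b = - \frac{79}{26}$ ($b = \left(- \frac{1}{26} - 2\right) + \left(1 - 2\right) = - \frac{53}{26} + \left(1 - 2\right) = - \frac{53}{26} - 1 = - \frac{79}{26} \approx -3.0385$)
$\left(-3 - 3\right) b = \left(-3 - 3\right) \left(- \frac{79}{26}\right) = \left(-6\right) \left(- \frac{79}{26}\right) = \frac{237}{13}$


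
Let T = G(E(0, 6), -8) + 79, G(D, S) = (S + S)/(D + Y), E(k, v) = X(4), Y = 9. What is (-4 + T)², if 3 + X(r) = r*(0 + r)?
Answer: 667489/121 ≈ 5516.4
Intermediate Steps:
X(r) = -3 + r² (X(r) = -3 + r*(0 + r) = -3 + r*r = -3 + r²)
E(k, v) = 13 (E(k, v) = -3 + 4² = -3 + 16 = 13)
G(D, S) = 2*S/(9 + D) (G(D, S) = (S + S)/(D + 9) = (2*S)/(9 + D) = 2*S/(9 + D))
T = 861/11 (T = 2*(-8)/(9 + 13) + 79 = 2*(-8)/22 + 79 = 2*(-8)*(1/22) + 79 = -8/11 + 79 = 861/11 ≈ 78.273)
(-4 + T)² = (-4 + 861/11)² = (817/11)² = 667489/121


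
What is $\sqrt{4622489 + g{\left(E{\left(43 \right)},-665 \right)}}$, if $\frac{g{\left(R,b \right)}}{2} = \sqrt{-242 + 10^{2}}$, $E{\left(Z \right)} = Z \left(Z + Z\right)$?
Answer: $\sqrt{4622489 + 2 i \sqrt{142}} \approx 2150.0 + 0.006 i$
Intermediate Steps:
$E{\left(Z \right)} = 2 Z^{2}$ ($E{\left(Z \right)} = Z 2 Z = 2 Z^{2}$)
$g{\left(R,b \right)} = 2 i \sqrt{142}$ ($g{\left(R,b \right)} = 2 \sqrt{-242 + 10^{2}} = 2 \sqrt{-242 + 100} = 2 \sqrt{-142} = 2 i \sqrt{142}$)
$\sqrt{4622489 + g{\left(E{\left(43 \right)},-665 \right)}} = \sqrt{4622489 + 2 i \sqrt{142}}$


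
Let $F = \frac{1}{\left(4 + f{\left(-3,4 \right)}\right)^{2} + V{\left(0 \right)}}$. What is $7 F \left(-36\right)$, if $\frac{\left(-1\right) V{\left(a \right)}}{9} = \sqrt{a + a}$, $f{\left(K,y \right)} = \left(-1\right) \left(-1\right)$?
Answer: $- \frac{252}{25} \approx -10.08$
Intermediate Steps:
$f{\left(K,y \right)} = 1$
$V{\left(a \right)} = - 9 \sqrt{2} \sqrt{a}$ ($V{\left(a \right)} = - 9 \sqrt{a + a} = - 9 \sqrt{2 a} = - 9 \sqrt{2} \sqrt{a}$)
$F = \frac{1}{25}$ ($F = \frac{1}{\left(4 + 1\right)^{2} - 9 \sqrt{2} \sqrt{0}} = \frac{1}{5^{2} - 9 \sqrt{2} \cdot 0} = \frac{1}{25 + 0} = \frac{1}{25} \approx 0.04$)
$7 F \left(-36\right) = 7 \cdot \frac{1}{25} \left(-36\right) = \frac{7}{25} \left(-36\right) = - \frac{252}{25}$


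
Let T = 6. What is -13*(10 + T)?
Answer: -208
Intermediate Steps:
-13*(10 + T) = -13*(10 + 6) = -13*16 = -208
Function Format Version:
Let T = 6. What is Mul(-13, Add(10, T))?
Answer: -208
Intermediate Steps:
Mul(-13, Add(10, T)) = Mul(-13, Add(10, 6)) = Mul(-13, 16) = -208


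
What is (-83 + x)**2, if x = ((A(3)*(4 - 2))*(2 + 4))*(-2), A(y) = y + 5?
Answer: 75625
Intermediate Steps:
A(y) = 5 + y
x = -192 (x = (((5 + 3)*(4 - 2))*(2 + 4))*(-2) = ((8*2)*6)*(-2) = (16*6)*(-2) = 96*(-2) = -192)
(-83 + x)**2 = (-83 - 192)**2 = (-275)**2 = 75625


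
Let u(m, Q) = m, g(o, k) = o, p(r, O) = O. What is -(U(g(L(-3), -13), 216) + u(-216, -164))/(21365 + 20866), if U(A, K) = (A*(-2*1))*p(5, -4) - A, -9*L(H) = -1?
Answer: 1937/380079 ≈ 0.0050963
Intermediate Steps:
L(H) = ⅑ (L(H) = -⅑*(-1) = ⅑)
U(A, K) = 7*A (U(A, K) = (A*(-2*1))*(-4) - A = (A*(-2))*(-4) - A = -2*A*(-4) - A = 8*A - A = 7*A)
-(U(g(L(-3), -13), 216) + u(-216, -164))/(21365 + 20866) = -(7*(⅑) - 216)/(21365 + 20866) = -(7/9 - 216)/42231 = -(-1937)/(9*42231) = -1*(-1937/380079) = 1937/380079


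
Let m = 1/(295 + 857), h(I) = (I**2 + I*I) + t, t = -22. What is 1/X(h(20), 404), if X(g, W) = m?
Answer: 1152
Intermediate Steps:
h(I) = -22 + 2*I**2 (h(I) = (I**2 + I*I) - 22 = (I**2 + I**2) - 22 = 2*I**2 - 22 = -22 + 2*I**2)
m = 1/1152 ≈ 0.00086806
X(g, W) = 1/1152
1/X(h(20), 404) = 1/(1/1152) = 1152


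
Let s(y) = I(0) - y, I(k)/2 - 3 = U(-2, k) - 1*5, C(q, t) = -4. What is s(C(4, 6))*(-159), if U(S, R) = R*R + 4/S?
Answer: 636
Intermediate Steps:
U(S, R) = R**2 + 4/S
I(k) = -8 + 2*k**2 (I(k) = 6 + 2*((k**2 + 4/(-2)) - 1*5) = 6 + 2*((k**2 + 4*(-1/2)) - 5) = 6 + 2*((k**2 - 2) - 5) = 6 + 2*((-2 + k**2) - 5) = 6 + 2*(-7 + k**2) = 6 + (-14 + 2*k**2) = -8 + 2*k**2)
s(y) = -8 - y (s(y) = (-8 + 2*0**2) - y = (-8 + 2*0) - y = (-8 + 0) - y = -8 - y)
s(C(4, 6))*(-159) = (-8 - 1*(-4))*(-159) = (-8 + 4)*(-159) = -4*(-159) = 636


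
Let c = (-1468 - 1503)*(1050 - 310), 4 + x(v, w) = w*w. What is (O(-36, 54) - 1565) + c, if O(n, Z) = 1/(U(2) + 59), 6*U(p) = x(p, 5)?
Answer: -275013123/125 ≈ -2.2001e+6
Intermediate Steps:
x(v, w) = -4 + w² (x(v, w) = -4 + w*w = -4 + w²)
U(p) = 7/2 (U(p) = (-4 + 5²)/6 = (-4 + 25)/6 = (⅙)*21 = 7/2)
c = -2198540 (c = -2971*740 = -2198540)
O(n, Z) = 2/125 (O(n, Z) = 1/(7/2 + 59) = 1/(125/2) = 2/125)
(O(-36, 54) - 1565) + c = (2/125 - 1565) - 2198540 = -195623/125 - 2198540 = -275013123/125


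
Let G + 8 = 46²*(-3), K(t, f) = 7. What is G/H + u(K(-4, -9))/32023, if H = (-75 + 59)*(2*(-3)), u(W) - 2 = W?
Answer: -50884331/768552 ≈ -66.208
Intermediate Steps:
u(W) = 2 + W
H = 96 (H = -16*(-6) = 96)
G = -6356 (G = -8 + 46²*(-3) = -8 + 2116*(-3) = -8 - 6348 = -6356)
G/H + u(K(-4, -9))/32023 = -6356/96 + (2 + 7)/32023 = -6356*1/96 + 9*(1/32023) = -1589/24 + 9/32023 = -50884331/768552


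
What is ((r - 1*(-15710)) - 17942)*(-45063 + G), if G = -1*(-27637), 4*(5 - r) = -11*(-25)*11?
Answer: 103972229/2 ≈ 5.1986e+7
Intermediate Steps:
r = -3005/4 (r = 5 - (-11*(-25))*11/4 = 5 - 275*11/4 = 5 - 1/4*3025 = 5 - 3025/4 = -3005/4 ≈ -751.25)
G = 27637
((r - 1*(-15710)) - 17942)*(-45063 + G) = ((-3005/4 - 1*(-15710)) - 17942)*(-45063 + 27637) = ((-3005/4 + 15710) - 17942)*(-17426) = (59835/4 - 17942)*(-17426) = -11933/4*(-17426) = 103972229/2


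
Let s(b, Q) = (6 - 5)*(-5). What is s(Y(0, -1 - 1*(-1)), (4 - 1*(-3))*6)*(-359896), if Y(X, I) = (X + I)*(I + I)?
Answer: 1799480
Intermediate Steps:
Y(X, I) = 2*I*(I + X) (Y(X, I) = (I + X)*(2*I) = 2*I*(I + X))
s(b, Q) = -5 (s(b, Q) = 1*(-5) = -5)
s(Y(0, -1 - 1*(-1)), (4 - 1*(-3))*6)*(-359896) = -5*(-359896) = 1799480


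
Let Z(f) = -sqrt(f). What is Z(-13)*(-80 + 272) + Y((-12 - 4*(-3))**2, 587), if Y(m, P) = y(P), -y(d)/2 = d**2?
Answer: -689138 - 192*I*sqrt(13) ≈ -6.8914e+5 - 692.27*I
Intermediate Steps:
y(d) = -2*d**2
Y(m, P) = -2*P**2
Z(-13)*(-80 + 272) + Y((-12 - 4*(-3))**2, 587) = (-sqrt(-13))*(-80 + 272) - 2*587**2 = -I*sqrt(13)*192 - 2*344569 = -I*sqrt(13)*192 - 689138 = -192*I*sqrt(13) - 689138 = -689138 - 192*I*sqrt(13)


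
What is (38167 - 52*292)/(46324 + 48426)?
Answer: 22983/94750 ≈ 0.24256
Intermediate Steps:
(38167 - 52*292)/(46324 + 48426) = (38167 - 15184)/94750 = 22983*(1/94750) = 22983/94750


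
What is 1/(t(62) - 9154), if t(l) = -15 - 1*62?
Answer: -1/9231 ≈ -0.00010833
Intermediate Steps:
t(l) = -77 (t(l) = -15 - 62 = -77)
1/(t(62) - 9154) = 1/(-77 - 9154) = 1/(-9231) = -1/9231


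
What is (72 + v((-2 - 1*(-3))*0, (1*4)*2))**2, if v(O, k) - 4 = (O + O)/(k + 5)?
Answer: 5776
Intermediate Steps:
v(O, k) = 4 + 2*O/(5 + k) (v(O, k) = 4 + (O + O)/(k + 5) = 4 + (2*O)/(5 + k) = 4 + 2*O/(5 + k))
(72 + v((-2 - 1*(-3))*0, (1*4)*2))**2 = (72 + 2*(10 + (-2 - 1*(-3))*0 + 2*((1*4)*2))/(5 + (1*4)*2))**2 = (72 + 2*(10 + (-2 + 3)*0 + 2*(4*2))/(5 + 4*2))**2 = (72 + 2*(10 + 1*0 + 2*8)/(5 + 8))**2 = (72 + 2*(10 + 0 + 16)/13)**2 = (72 + 2*(1/13)*26)**2 = (72 + 4)**2 = 76**2 = 5776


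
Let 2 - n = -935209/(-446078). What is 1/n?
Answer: -446078/43053 ≈ -10.361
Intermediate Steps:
n = -43053/446078 (n = 2 - (-935209)/(-446078) = 2 - (-935209)*(-1)/446078 = 2 - 1*935209/446078 = 2 - 935209/446078 = -43053/446078 ≈ -0.096514)
1/n = 1/(-43053/446078) = -446078/43053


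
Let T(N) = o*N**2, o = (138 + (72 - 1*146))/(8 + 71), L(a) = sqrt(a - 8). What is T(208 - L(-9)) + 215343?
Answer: 19779905/79 - 26624*I*sqrt(17)/79 ≈ 2.5038e+5 - 1389.5*I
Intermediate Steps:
L(a) = sqrt(-8 + a)
o = 64/79 (o = (138 + (72 - 146))/79 = (138 - 74)*(1/79) = 64*(1/79) = 64/79 ≈ 0.81013)
T(N) = 64*N**2/79
T(208 - L(-9)) + 215343 = 64*(208 - sqrt(-8 - 9))**2/79 + 215343 = 64*(208 - sqrt(-17))**2/79 + 215343 = 64*(208 - I*sqrt(17))**2/79 + 215343 = 215343 + 64*(208 - I*sqrt(17))**2/79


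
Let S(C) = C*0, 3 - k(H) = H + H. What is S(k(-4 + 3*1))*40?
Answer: 0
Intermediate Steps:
k(H) = 3 - 2*H (k(H) = 3 - (H + H) = 3 - 2*H)
S(C) = 0
S(k(-4 + 3*1))*40 = 0*40 = 0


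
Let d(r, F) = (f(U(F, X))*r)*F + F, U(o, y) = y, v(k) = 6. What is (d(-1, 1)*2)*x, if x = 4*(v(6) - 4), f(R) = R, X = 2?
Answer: -16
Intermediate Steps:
x = 8 (x = 4*(6 - 4) = 4*2 = 8)
d(r, F) = F + 2*F*r (d(r, F) = (2*r)*F + F = 2*F*r + F = F + 2*F*r)
(d(-1, 1)*2)*x = ((1*(1 + 2*(-1)))*2)*8 = ((1*(1 - 2))*2)*8 = ((1*(-1))*2)*8 = -1*2*8 = -2*8 = -16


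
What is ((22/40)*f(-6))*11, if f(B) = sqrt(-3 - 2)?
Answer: 121*I*sqrt(5)/20 ≈ 13.528*I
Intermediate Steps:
f(B) = I*sqrt(5) (f(B) = sqrt(-5) = I*sqrt(5))
((22/40)*f(-6))*11 = ((22/40)*(I*sqrt(5)))*11 = ((22*(1/40))*(I*sqrt(5)))*11 = (11*(I*sqrt(5))/20)*11 = (11*I*sqrt(5)/20)*11 = 121*I*sqrt(5)/20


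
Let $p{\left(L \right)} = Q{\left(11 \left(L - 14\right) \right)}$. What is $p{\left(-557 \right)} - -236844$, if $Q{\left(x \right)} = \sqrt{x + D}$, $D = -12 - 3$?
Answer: $236844 + 2 i \sqrt{1574} \approx 2.3684 \cdot 10^{5} + 79.347 i$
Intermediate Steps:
$D = -15$ ($D = -12 - 3 = -15$)
$Q{\left(x \right)} = \sqrt{-15 + x}$ ($Q{\left(x \right)} = \sqrt{x - 15} = \sqrt{-15 + x}$)
$p{\left(L \right)} = \sqrt{-169 + 11 L}$ ($p{\left(L \right)} = \sqrt{-15 + 11 \left(L - 14\right)} = \sqrt{-15 + 11 \left(-14 + L\right)} = \sqrt{-15 + \left(-154 + 11 L\right)} = \sqrt{-169 + 11 L}$)
$p{\left(-557 \right)} - -236844 = \sqrt{-169 + 11 \left(-557\right)} - -236844 = \sqrt{-169 - 6127} + 236844 = \sqrt{-6296} + 236844 = 2 i \sqrt{1574} + 236844 = 236844 + 2 i \sqrt{1574}$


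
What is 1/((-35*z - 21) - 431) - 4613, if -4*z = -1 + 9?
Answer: -1762167/382 ≈ -4613.0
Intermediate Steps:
z = -2 (z = -(-1 + 9)/4 = -¼*8 = -2)
1/((-35*z - 21) - 431) - 4613 = 1/((-35*(-2) - 21) - 431) - 4613 = 1/((70 - 21) - 431) - 4613 = 1/(49 - 431) - 4613 = 1/(-382) - 4613 = -1/382 - 4613 = -1762167/382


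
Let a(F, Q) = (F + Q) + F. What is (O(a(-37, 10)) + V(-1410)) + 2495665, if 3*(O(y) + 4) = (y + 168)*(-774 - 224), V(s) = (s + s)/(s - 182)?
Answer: 2938512133/1194 ≈ 2.4611e+6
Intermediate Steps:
a(F, Q) = Q + 2*F
V(s) = 2*s/(-182 + s) (V(s) = (2*s)/(-182 + s) = 2*s/(-182 + s))
O(y) = -55892 - 998*y/3 (O(y) = -4 + ((y + 168)*(-774 - 224))/3 = -4 + ((168 + y)*(-998))/3 = -4 + (-167664 - 998*y)/3 = -4 + (-55888 - 998*y/3) = -55892 - 998*y/3)
(O(a(-37, 10)) + V(-1410)) + 2495665 = ((-55892 - 998*(10 + 2*(-37))/3) + 2*(-1410)/(-182 - 1410)) + 2495665 = ((-55892 - 998*(10 - 74)/3) + 2*(-1410)/(-1592)) + 2495665 = ((-55892 - 998/3*(-64)) + 2*(-1410)*(-1/1592)) + 2495665 = ((-55892 + 63872/3) + 705/398) + 2495665 = (-103804/3 + 705/398) + 2495665 = -41311877/1194 + 2495665 = 2938512133/1194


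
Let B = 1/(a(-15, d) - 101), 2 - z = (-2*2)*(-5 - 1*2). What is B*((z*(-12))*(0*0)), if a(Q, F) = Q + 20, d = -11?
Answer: 0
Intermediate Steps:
a(Q, F) = 20 + Q
z = -26 (z = 2 - (-2*2)*(-5 - 1*2) = 2 - (-4)*(-5 - 2) = 2 - (-4)*(-7) = 2 - 1*28 = 2 - 28 = -26)
B = -1/96 (B = 1/((20 - 15) - 101) = 1/(5 - 101) = 1/(-96) = -1/96 ≈ -0.010417)
B*((z*(-12))*(0*0)) = -(-26*(-12))*0*0/96 = -13*0/4 = -1/96*0 = 0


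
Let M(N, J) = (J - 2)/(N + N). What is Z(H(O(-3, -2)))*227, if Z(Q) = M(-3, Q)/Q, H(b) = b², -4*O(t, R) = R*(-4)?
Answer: -227/12 ≈ -18.917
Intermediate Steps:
M(N, J) = (-2 + J)/(2*N) (M(N, J) = (-2 + J)/((2*N)) = (-2 + J)*(1/(2*N)) = (-2 + J)/(2*N))
O(t, R) = R (O(t, R) = -R*(-4)/4 = -(-1)*R = R)
Z(Q) = (⅓ - Q/6)/Q (Z(Q) = ((½)*(-2 + Q)/(-3))/Q = ((½)*(-⅓)*(-2 + Q))/Q = (⅓ - Q/6)/Q)
Z(H(O(-3, -2)))*227 = ((2 - 1*(-2)²)/(6*((-2)²)))*227 = ((⅙)*(2 - 1*4)/4)*227 = ((⅙)*(¼)*(2 - 4))*227 = ((⅙)*(¼)*(-2))*227 = -1/12*227 = -227/12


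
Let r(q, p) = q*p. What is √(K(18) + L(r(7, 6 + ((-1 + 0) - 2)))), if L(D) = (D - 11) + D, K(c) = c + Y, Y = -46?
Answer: √3 ≈ 1.7320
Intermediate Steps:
K(c) = -46 + c (K(c) = c - 46 = -46 + c)
r(q, p) = p*q
L(D) = -11 + 2*D (L(D) = (-11 + D) + D = -11 + 2*D)
√(K(18) + L(r(7, 6 + ((-1 + 0) - 2)))) = √((-46 + 18) + (-11 + 2*((6 + ((-1 + 0) - 2))*7))) = √(-28 + (-11 + 2*((6 + (-1 - 2))*7))) = √(-28 + (-11 + 2*((6 - 3)*7))) = √(-28 + (-11 + 2*(3*7))) = √(-28 + (-11 + 2*21)) = √(-28 + (-11 + 42)) = √(-28 + 31) = √3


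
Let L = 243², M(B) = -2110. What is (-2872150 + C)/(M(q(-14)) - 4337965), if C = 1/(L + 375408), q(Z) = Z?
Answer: 1247825672549/1885575964275 ≈ 0.66177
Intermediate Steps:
L = 59049
C = 1/434457 (C = 1/(59049 + 375408) = 1/434457 ≈ 2.3017e-6)
(-2872150 + C)/(M(q(-14)) - 4337965) = (-2872150 + 1/434457)/(-2110 - 4337965) = -1247825672549/434457/(-4340075) = -1247825672549/434457*(-1/4340075) = 1247825672549/1885575964275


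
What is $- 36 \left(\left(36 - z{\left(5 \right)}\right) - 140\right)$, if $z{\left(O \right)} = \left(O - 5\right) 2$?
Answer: $3744$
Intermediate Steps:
$z{\left(O \right)} = -10 + 2 O$ ($z{\left(O \right)} = \left(-5 + O\right) 2 = -10 + 2 O$)
$- 36 \left(\left(36 - z{\left(5 \right)}\right) - 140\right) = - 36 \left(\left(36 - \left(-10 + 2 \cdot 5\right)\right) - 140\right) = - 36 \left(\left(36 - \left(-10 + 10\right)\right) - 140\right) = - 36 \left(\left(36 - 0\right) - 140\right) = - 36 \left(\left(36 + 0\right) - 140\right) = - 36 \left(36 - 140\right) = \left(-36\right) \left(-104\right) = 3744$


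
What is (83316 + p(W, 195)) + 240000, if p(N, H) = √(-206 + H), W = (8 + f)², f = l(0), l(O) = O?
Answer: 323316 + I*√11 ≈ 3.2332e+5 + 3.3166*I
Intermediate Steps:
f = 0
W = 64 (W = (8 + 0)² = 8² = 64)
(83316 + p(W, 195)) + 240000 = (83316 + √(-206 + 195)) + 240000 = (83316 + √(-11)) + 240000 = (83316 + I*√11) + 240000 = 323316 + I*√11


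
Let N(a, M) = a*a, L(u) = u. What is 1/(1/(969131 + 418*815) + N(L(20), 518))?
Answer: 1309801/523920401 ≈ 0.0025000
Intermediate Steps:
N(a, M) = a**2
1/(1/(969131 + 418*815) + N(L(20), 518)) = 1/(1/(969131 + 418*815) + 20**2) = 1/(1/(969131 + 340670) + 400) = 1/(1/1309801 + 400) = 1/(523920401/1309801) = 1309801/523920401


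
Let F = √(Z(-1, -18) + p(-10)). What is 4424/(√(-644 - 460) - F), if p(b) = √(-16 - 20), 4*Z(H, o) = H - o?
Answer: 8848/(-√(17 + 24*I) + 8*I*√69) ≈ -10.36 - 137.55*I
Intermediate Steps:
Z(H, o) = -o/4 + H/4 (Z(H, o) = (H - o)/4 = -o/4 + H/4)
p(b) = 6*I (p(b) = √(-36) = 6*I)
F = √(17/4 + 6*I) (F = √((-¼*(-18) + (¼)*(-1)) + 6*I) = √((9/2 - ¼) + 6*I) = √(17/4 + 6*I) ≈ 2.4086 + 1.2455*I)
4424/(√(-644 - 460) - F) = 4424/(√(-644 - 460) - √(17 + 24*I)/2) = 4424/(√(-1104) - √(17 + 24*I)/2) = 4424/(4*I*√69 - √(17 + 24*I)/2) = 4424/(-√(17 + 24*I)/2 + 4*I*√69)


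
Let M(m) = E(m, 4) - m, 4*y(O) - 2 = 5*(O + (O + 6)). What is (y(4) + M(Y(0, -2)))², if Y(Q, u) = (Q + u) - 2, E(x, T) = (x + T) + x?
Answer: 324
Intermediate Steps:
E(x, T) = T + 2*x (E(x, T) = (T + x) + x = T + 2*x)
Y(Q, u) = -2 + Q + u
y(O) = 8 + 5*O/2 (y(O) = ½ + (5*(O + (O + 6)))/4 = ½ + (5*(O + (6 + O)))/4 = ½ + (5*(6 + 2*O))/4 = ½ + (30 + 10*O)/4 = ½ + (15/2 + 5*O/2) = 8 + 5*O/2)
M(m) = 4 + m (M(m) = (4 + 2*m) - m = 4 + m)
(y(4) + M(Y(0, -2)))² = ((8 + (5/2)*4) + (4 + (-2 + 0 - 2)))² = ((8 + 10) + (4 - 4))² = (18 + 0)² = 18² = 324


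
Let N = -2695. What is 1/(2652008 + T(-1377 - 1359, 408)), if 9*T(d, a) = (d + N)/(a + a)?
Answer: 7344/19476341321 ≈ 3.7707e-7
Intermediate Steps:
T(d, a) = (-2695 + d)/(18*a) (T(d, a) = ((d - 2695)/(a + a))/9 = ((-2695 + d)/((2*a)))/9 = ((-2695 + d)*(1/(2*a)))/9 = ((-2695 + d)/(2*a))/9 = (-2695 + d)/(18*a))
1/(2652008 + T(-1377 - 1359, 408)) = 1/(2652008 + (1/18)*(-2695 + (-1377 - 1359))/408) = 1/(2652008 + (1/18)*(1/408)*(-2695 - 2736)) = 1/(2652008 + (1/18)*(1/408)*(-5431)) = 1/(2652008 - 5431/7344) = 1/(19476341321/7344) = 7344/19476341321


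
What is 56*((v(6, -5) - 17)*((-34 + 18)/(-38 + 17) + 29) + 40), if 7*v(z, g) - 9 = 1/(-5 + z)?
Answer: -497960/21 ≈ -23712.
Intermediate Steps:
v(z, g) = 9/7 + 1/(7*(-5 + z))
56*((v(6, -5) - 17)*((-34 + 18)/(-38 + 17) + 29) + 40) = 56*(((-44 + 9*6)/(7*(-5 + 6)) - 17)*((-34 + 18)/(-38 + 17) + 29) + 40) = 56*(((1/7)*(-44 + 54)/1 - 17)*(-16/(-21) + 29) + 40) = 56*(((1/7)*1*10 - 17)*(-16*(-1/21) + 29) + 40) = 56*((10/7 - 17)*(16/21 + 29) + 40) = 56*(-109/7*625/21 + 40) = 56*(-68125/147 + 40) = 56*(-62245/147) = -497960/21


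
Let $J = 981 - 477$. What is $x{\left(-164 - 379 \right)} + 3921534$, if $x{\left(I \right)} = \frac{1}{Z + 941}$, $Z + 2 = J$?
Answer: $\frac{5658773563}{1443} \approx 3.9215 \cdot 10^{6}$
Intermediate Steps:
$J = 504$
$Z = 502$ ($Z = -2 + 504 = 502$)
$x{\left(I \right)} = \frac{1}{1443}$ ($x{\left(I \right)} = \frac{1}{502 + 941} = \frac{1}{1443}$)
$x{\left(-164 - 379 \right)} + 3921534 = \frac{1}{1443} + 3921534 = \frac{5658773563}{1443}$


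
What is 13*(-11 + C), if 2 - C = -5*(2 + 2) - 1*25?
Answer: 468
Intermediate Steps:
C = 47 (C = 2 - (-5*(2 + 2) - 1*25) = 2 - (-5*4 - 25) = 2 - (-20 - 25) = 2 - 1*(-45) = 2 + 45 = 47)
13*(-11 + C) = 13*(-11 + 47) = 13*36 = 468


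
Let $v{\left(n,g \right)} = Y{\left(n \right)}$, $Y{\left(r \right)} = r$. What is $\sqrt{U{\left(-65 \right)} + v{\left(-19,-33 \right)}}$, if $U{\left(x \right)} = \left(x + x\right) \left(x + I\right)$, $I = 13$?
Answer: $3 \sqrt{749} \approx 82.104$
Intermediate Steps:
$v{\left(n,g \right)} = n$
$U{\left(x \right)} = 2 x \left(13 + x\right)$ ($U{\left(x \right)} = \left(x + x\right) \left(x + 13\right) = 2 x \left(13 + x\right)$)
$\sqrt{U{\left(-65 \right)} + v{\left(-19,-33 \right)}} = \sqrt{2 \left(-65\right) \left(13 - 65\right) - 19} = \sqrt{2 \left(-65\right) \left(-52\right) - 19} = \sqrt{6760 - 19} = \sqrt{6741} = 3 \sqrt{749}$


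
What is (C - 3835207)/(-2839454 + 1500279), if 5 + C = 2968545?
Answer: 866667/1339175 ≈ 0.64717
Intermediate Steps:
C = 2968540 (C = -5 + 2968545 = 2968540)
(C - 3835207)/(-2839454 + 1500279) = (2968540 - 3835207)/(-2839454 + 1500279) = -866667/(-1339175) = -866667*(-1/1339175) = 866667/1339175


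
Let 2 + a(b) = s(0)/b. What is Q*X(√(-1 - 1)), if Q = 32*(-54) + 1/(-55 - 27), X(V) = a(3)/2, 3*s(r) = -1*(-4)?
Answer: 991879/738 ≈ 1344.0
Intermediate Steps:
s(r) = 4/3 (s(r) = (-1*(-4))/3 = (⅓)*4 = 4/3)
a(b) = -2 + 4/(3*b)
X(V) = -7/9 (X(V) = (-2 + (4/3)/3)/2 = (-2 + (4/3)*(⅓))*(½) = (-2 + 4/9)*(½) = -14/9*½ = -7/9)
Q = -141697/82 (Q = -1728 + 1/(-82) = -1728 - 1/82 = -141697/82 ≈ -1728.0)
Q*X(√(-1 - 1)) = -141697/82*(-7/9) = 991879/738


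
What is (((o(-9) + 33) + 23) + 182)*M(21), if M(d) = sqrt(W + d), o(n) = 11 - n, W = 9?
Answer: 258*sqrt(30) ≈ 1413.1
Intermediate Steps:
M(d) = sqrt(9 + d)
(((o(-9) + 33) + 23) + 182)*M(21) = ((((11 - 1*(-9)) + 33) + 23) + 182)*sqrt(9 + 21) = ((((11 + 9) + 33) + 23) + 182)*sqrt(30) = (((20 + 33) + 23) + 182)*sqrt(30) = ((53 + 23) + 182)*sqrt(30) = (76 + 182)*sqrt(30) = 258*sqrt(30)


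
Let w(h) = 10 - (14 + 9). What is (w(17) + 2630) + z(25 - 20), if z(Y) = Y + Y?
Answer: 2627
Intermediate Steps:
z(Y) = 2*Y
w(h) = -13 (w(h) = 10 - 1*23 = 10 - 23 = -13)
(w(17) + 2630) + z(25 - 20) = (-13 + 2630) + 2*(25 - 20) = 2617 + 2*5 = 2617 + 10 = 2627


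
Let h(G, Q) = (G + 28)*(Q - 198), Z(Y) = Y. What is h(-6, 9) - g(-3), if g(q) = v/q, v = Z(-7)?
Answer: -12481/3 ≈ -4160.3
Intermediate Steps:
v = -7
g(q) = -7/q
h(G, Q) = (-198 + Q)*(28 + G) (h(G, Q) = (28 + G)*(-198 + Q) = (-198 + Q)*(28 + G))
h(-6, 9) - g(-3) = (-5544 - 198*(-6) + 28*9 - 6*9) - (-7)/(-3) = (-5544 + 1188 + 252 - 54) - (-7)*(-1)/3 = -4158 - 1*7/3 = -4158 - 7/3 = -12481/3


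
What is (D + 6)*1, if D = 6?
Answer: 12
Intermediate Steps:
(D + 6)*1 = (6 + 6)*1 = 12*1 = 12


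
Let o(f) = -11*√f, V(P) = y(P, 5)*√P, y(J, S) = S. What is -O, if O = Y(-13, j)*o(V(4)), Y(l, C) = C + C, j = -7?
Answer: -154*√10 ≈ -486.99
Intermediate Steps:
V(P) = 5*√P
Y(l, C) = 2*C
O = 154*√10 (O = (2*(-7))*(-11*√10) = -(-154)*√(5*2) = -(-154)*√10 = 154*√10 ≈ 486.99)
-O = -154*√10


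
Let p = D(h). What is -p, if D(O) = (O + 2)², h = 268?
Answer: -72900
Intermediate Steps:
D(O) = (2 + O)²
p = 72900 (p = (2 + 268)² = 270² = 72900)
-p = -1*72900 = -72900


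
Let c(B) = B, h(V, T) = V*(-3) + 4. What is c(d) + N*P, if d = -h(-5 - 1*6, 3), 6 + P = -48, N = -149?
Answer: 8009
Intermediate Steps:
P = -54 (P = -6 - 48 = -54)
h(V, T) = 4 - 3*V (h(V, T) = -3*V + 4 = 4 - 3*V)
d = -37 (d = -(4 - 3*(-5 - 1*6)) = -(4 - 3*(-5 - 6)) = -(4 - 3*(-11)) = -(4 + 33) = -1*37 = -37)
c(d) + N*P = -37 - 149*(-54) = -37 + 8046 = 8009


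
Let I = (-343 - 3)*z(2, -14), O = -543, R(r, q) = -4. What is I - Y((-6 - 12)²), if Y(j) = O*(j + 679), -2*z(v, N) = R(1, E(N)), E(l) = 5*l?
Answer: 543937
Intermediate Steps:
z(v, N) = 2 (z(v, N) = -½*(-4) = 2)
Y(j) = -368697 - 543*j (Y(j) = -543*(j + 679) = -543*(679 + j) = -368697 - 543*j)
I = -692 (I = (-343 - 3)*2 = -346*2 = -692)
I - Y((-6 - 12)²) = -692 - (-368697 - 543*(-6 - 12)²) = -692 - (-368697 - 543*(-18)²) = -692 - (-368697 - 543*324) = -692 - (-368697 - 175932) = -692 - 1*(-544629) = -692 + 544629 = 543937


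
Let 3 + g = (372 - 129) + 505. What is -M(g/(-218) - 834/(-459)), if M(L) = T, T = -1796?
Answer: 1796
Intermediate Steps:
g = 745 (g = -3 + ((372 - 129) + 505) = -3 + (243 + 505) = -3 + 748 = 745)
M(L) = -1796
-M(g/(-218) - 834/(-459)) = -1*(-1796) = 1796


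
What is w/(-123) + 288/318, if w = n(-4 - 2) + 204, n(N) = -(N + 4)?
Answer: -5014/6519 ≈ -0.76914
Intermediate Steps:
n(N) = -4 - N (n(N) = -(4 + N) = -4 - N)
w = 206 (w = (-4 - (-4 - 2)) + 204 = (-4 - 1*(-6)) + 204 = (-4 + 6) + 204 = 2 + 204 = 206)
w/(-123) + 288/318 = 206/(-123) + 288/318 = 206*(-1/123) + 288*(1/318) = -206/123 + 48/53 = -5014/6519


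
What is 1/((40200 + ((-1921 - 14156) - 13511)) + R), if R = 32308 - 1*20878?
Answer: 1/22042 ≈ 4.5368e-5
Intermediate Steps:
R = 11430 (R = 32308 - 20878 = 11430)
1/((40200 + ((-1921 - 14156) - 13511)) + R) = 1/((40200 + ((-1921 - 14156) - 13511)) + 11430) = 1/((40200 + (-16077 - 13511)) + 11430) = 1/((40200 - 29588) + 11430) = 1/(10612 + 11430) = 1/22042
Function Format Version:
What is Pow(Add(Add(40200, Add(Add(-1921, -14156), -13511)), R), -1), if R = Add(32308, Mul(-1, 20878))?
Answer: Rational(1, 22042) ≈ 4.5368e-5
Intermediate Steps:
R = 11430 (R = Add(32308, -20878) = 11430)
Pow(Add(Add(40200, Add(Add(-1921, -14156), -13511)), R), -1) = Pow(Add(Add(40200, Add(Add(-1921, -14156), -13511)), 11430), -1) = Pow(Add(Add(40200, Add(-16077, -13511)), 11430), -1) = Pow(Add(Add(40200, -29588), 11430), -1) = Pow(Add(10612, 11430), -1) = Pow(22042, -1) = Rational(1, 22042)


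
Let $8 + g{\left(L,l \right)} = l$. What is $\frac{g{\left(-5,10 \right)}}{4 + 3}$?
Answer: $\frac{2}{7} \approx 0.28571$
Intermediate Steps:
$g{\left(L,l \right)} = -8 + l$
$\frac{g{\left(-5,10 \right)}}{4 + 3} = \frac{-8 + 10}{4 + 3} = \frac{2}{7}$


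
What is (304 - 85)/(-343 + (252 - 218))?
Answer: -73/103 ≈ -0.70874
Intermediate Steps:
(304 - 85)/(-343 + (252 - 218)) = 219/(-343 + 34) = 219/(-309) = 219*(-1/309) = -73/103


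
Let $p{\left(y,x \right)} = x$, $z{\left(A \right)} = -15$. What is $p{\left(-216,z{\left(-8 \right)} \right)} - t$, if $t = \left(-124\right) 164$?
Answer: $20321$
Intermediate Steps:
$t = -20336$
$p{\left(-216,z{\left(-8 \right)} \right)} - t = -15 - -20336 = -15 + 20336 = 20321$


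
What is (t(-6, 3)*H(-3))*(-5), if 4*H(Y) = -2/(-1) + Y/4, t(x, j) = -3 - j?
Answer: 75/8 ≈ 9.3750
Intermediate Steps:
H(Y) = 1/2 + Y/16 (H(Y) = (-2/(-1) + Y/4)/4 = (-2*(-1) + Y*(1/4))/4 = (2 + Y/4)/4 = 1/2 + Y/16)
(t(-6, 3)*H(-3))*(-5) = ((-3 - 1*3)*(1/2 + (1/16)*(-3)))*(-5) = ((-3 - 3)*(1/2 - 3/16))*(-5) = -6*5/16*(-5) = -15/8*(-5) = 75/8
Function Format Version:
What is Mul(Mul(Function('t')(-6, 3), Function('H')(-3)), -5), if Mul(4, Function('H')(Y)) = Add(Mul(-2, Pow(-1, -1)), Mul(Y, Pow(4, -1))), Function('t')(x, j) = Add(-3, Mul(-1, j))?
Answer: Rational(75, 8) ≈ 9.3750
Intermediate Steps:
Function('H')(Y) = Add(Rational(1, 2), Mul(Rational(1, 16), Y)) (Function('H')(Y) = Mul(Rational(1, 4), Add(Mul(-2, Pow(-1, -1)), Mul(Y, Pow(4, -1)))) = Mul(Rational(1, 4), Add(Mul(-2, -1), Mul(Y, Rational(1, 4)))) = Mul(Rational(1, 4), Add(2, Mul(Rational(1, 4), Y))) = Add(Rational(1, 2), Mul(Rational(1, 16), Y)))
Mul(Mul(Function('t')(-6, 3), Function('H')(-3)), -5) = Mul(Mul(Add(-3, Mul(-1, 3)), Add(Rational(1, 2), Mul(Rational(1, 16), -3))), -5) = Mul(Mul(Add(-3, -3), Add(Rational(1, 2), Rational(-3, 16))), -5) = Mul(Mul(-6, Rational(5, 16)), -5) = Mul(Rational(-15, 8), -5) = Rational(75, 8)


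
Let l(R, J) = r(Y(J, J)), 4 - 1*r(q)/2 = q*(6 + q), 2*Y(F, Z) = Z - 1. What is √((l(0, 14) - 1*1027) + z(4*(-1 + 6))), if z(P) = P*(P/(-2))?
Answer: 3*I*√614/2 ≈ 37.169*I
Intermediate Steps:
Y(F, Z) = -½ + Z/2 (Y(F, Z) = (Z - 1)/2 = (-1 + Z)/2 = -½ + Z/2)
z(P) = -P²/2 (z(P) = P*(P*(-½)) = P*(-P/2) = -P²/2)
r(q) = 8 - 2*q*(6 + q)
l(R, J) = 14 - 6*J - 2*(-½ + J/2)² (l(R, J) = 8 - 12*(-½ + J/2) - 2*(-½ + J/2)² = 8 + (6 - 6*J) - 2*(-½ + J/2)² = 14 - 6*J - 2*(-½ + J/2)²)
√((l(0, 14) - 1*1027) + z(4*(-1 + 6))) = √(((27/2 - 5*14 - ½*14²) - 1*1027) - 16*(-1 + 6)²/2) = √(((27/2 - 70 - ½*196) - 1027) - (4*5)²/2) = √(((27/2 - 70 - 98) - 1027) - ½*20²) = √((-309/2 - 1027) - ½*400) = √(-2363/2 - 200) = √(-2763/2) = 3*I*√614/2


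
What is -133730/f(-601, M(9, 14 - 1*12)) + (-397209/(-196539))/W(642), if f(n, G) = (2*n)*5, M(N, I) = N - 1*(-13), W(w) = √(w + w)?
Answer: 13373/601 + 132403*√321/42059346 ≈ 22.308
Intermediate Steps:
W(w) = √2*√w (W(w) = √(2*w) = √2*√w)
M(N, I) = 13 + N (M(N, I) = N + 13 = 13 + N)
f(n, G) = 10*n
-133730/f(-601, M(9, 14 - 1*12)) + (-397209/(-196539))/W(642) = -133730/(10*(-601)) + (-397209/(-196539))/((√2*√642)) = -133730/(-6010) + (-397209*(-1/196539))/((2*√321)) = -133730*(-1/6010) + 132403*(√321/642)/65513 = 13373/601 + 132403*√321/42059346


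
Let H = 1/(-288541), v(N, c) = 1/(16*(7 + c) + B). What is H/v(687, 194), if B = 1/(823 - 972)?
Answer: -479183/42992609 ≈ -0.011146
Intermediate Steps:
B = -1/149 (B = 1/(-149) = -1/149 ≈ -0.0067114)
v(N, c) = 1/(16687/149 + 16*c) (v(N, c) = 1/(16*(7 + c) - 1/149) = 1/((112 + 16*c) - 1/149) = 1/(16687/149 + 16*c))
H = -1/288541 ≈ -3.4657e-6
H/v(687, 194) = -1/(288541*(149/(16687 + 2384*194))) = -1/(288541*(149/(16687 + 462496))) = -1/(288541*(149/479183)) = -1/(288541*(149*(1/479183))) = -1/(288541*149/479183) = -1/288541*479183/149 = -479183/42992609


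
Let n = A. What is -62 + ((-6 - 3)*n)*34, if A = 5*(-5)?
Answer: 7588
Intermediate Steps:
A = -25
n = -25
-62 + ((-6 - 3)*n)*34 = -62 + ((-6 - 3)*(-25))*34 = -62 - 9*(-25)*34 = -62 + 225*34 = -62 + 7650 = 7588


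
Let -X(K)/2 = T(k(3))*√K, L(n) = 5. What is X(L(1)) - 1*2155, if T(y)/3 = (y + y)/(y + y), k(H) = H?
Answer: -2155 - 6*√5 ≈ -2168.4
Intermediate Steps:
T(y) = 3 (T(y) = 3*((y + y)/(y + y)) = 3*((2*y)/((2*y))) = 3*((2*y)*(1/(2*y))) = 3*1 = 3)
X(K) = -6*√K
X(L(1)) - 1*2155 = -6*√5 - 1*2155 = -6*√5 - 2155 = -2155 - 6*√5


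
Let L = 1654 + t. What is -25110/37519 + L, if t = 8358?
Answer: 375615118/37519 ≈ 10011.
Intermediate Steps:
L = 10012 (L = 1654 + 8358 = 10012)
-25110/37519 + L = -25110/37519 + 10012 = 375615118/37519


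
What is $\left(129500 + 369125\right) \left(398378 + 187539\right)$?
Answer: $292152864125$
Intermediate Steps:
$\left(129500 + 369125\right) \left(398378 + 187539\right) = 498625 \cdot 585917 = 292152864125$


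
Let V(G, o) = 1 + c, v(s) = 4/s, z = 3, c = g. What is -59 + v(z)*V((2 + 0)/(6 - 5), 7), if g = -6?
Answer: -197/3 ≈ -65.667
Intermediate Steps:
c = -6
V(G, o) = -5 (V(G, o) = 1 - 6 = -5)
-59 + v(z)*V((2 + 0)/(6 - 5), 7) = -59 + (4/3)*(-5) = -59 - 20/3 = -197/3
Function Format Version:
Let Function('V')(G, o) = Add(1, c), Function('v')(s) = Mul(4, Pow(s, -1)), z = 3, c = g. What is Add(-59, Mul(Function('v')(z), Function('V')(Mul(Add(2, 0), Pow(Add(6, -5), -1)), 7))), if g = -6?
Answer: Rational(-197, 3) ≈ -65.667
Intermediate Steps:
c = -6
Function('V')(G, o) = -5 (Function('V')(G, o) = Add(1, -6) = -5)
Add(-59, Mul(Function('v')(z), Function('V')(Mul(Add(2, 0), Pow(Add(6, -5), -1)), 7))) = Add(-59, Mul(Mul(4, Pow(3, -1)), -5)) = Add(-59, Mul(Mul(4, Rational(1, 3)), -5)) = Add(-59, Mul(Rational(4, 3), -5)) = Add(-59, Rational(-20, 3)) = Rational(-197, 3)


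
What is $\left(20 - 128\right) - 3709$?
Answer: $-3817$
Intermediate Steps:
$\left(20 - 128\right) - 3709 = -108 - 3709 = -3817$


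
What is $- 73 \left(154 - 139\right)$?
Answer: $-1095$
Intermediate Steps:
$- 73 \left(154 - 139\right) = \left(-73\right) 15 = -1095$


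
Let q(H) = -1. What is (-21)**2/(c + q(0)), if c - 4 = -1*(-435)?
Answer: 147/146 ≈ 1.0068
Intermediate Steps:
c = 439 (c = 4 - 1*(-435) = 4 + 435 = 439)
(-21)**2/(c + q(0)) = (-21)**2/(439 - 1) = 441/438 = 441*(1/438) = 147/146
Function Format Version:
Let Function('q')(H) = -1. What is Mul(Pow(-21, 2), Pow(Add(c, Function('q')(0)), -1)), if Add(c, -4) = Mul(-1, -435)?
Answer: Rational(147, 146) ≈ 1.0068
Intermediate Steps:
c = 439 (c = Add(4, Mul(-1, -435)) = Add(4, 435) = 439)
Mul(Pow(-21, 2), Pow(Add(c, Function('q')(0)), -1)) = Mul(Pow(-21, 2), Pow(Add(439, -1), -1)) = Mul(441, Pow(438, -1)) = Mul(441, Rational(1, 438)) = Rational(147, 146)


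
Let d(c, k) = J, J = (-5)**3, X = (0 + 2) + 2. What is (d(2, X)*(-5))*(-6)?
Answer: -3750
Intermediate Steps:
X = 4 (X = 2 + 2 = 4)
J = -125
d(c, k) = -125
(d(2, X)*(-5))*(-6) = -125*(-5)*(-6) = 625*(-6) = -3750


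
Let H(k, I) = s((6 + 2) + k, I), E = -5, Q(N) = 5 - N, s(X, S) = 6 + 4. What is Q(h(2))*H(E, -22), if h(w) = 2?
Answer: 30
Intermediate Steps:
s(X, S) = 10
H(k, I) = 10
Q(h(2))*H(E, -22) = (5 - 1*2)*10 = (5 - 2)*10 = 3*10 = 30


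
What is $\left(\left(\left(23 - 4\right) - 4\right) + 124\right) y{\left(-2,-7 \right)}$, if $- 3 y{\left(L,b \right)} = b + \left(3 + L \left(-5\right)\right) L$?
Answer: $1529$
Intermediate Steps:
$y{\left(L,b \right)} = - \frac{b}{3} - \frac{L \left(3 - 5 L\right)}{3}$ ($y{\left(L,b \right)} = - \frac{b + \left(3 + L \left(-5\right)\right) L}{3} = - \frac{b + \left(3 - 5 L\right) L}{3} = - \frac{b + L \left(3 - 5 L\right)}{3} = - \frac{b}{3} - \frac{L \left(3 - 5 L\right)}{3}$)
$\left(\left(\left(23 - 4\right) - 4\right) + 124\right) y{\left(-2,-7 \right)} = \left(\left(\left(23 - 4\right) - 4\right) + 124\right) \left(\left(-1\right) \left(-2\right) - - \frac{7}{3} + \frac{5 \left(-2\right)^{2}}{3}\right) = \left(\left(19 - 4\right) + 124\right) \left(2 + \frac{7}{3} + \frac{5}{3} \cdot 4\right) = \left(15 + 124\right) \left(2 + \frac{7}{3} + \frac{20}{3}\right) = 139 \cdot 11 = 1529$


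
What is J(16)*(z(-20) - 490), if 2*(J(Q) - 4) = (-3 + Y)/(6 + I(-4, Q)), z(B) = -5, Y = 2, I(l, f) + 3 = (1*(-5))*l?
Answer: -90585/46 ≈ -1969.2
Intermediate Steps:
I(l, f) = -3 - 5*l (I(l, f) = -3 + (1*(-5))*l = -3 - 5*l)
J(Q) = 183/46 (J(Q) = 4 + ((-3 + 2)/(6 + (-3 - 5*(-4))))/2 = 4 + (-1/(6 + (-3 + 20)))/2 = 4 + (-1/(6 + 17))/2 = 4 + (-1/23)/2 = 4 + (-1*1/23)/2 = 4 + (½)*(-1/23) = 4 - 1/46 = 183/46)
J(16)*(z(-20) - 490) = 183*(-5 - 490)/46 = (183/46)*(-495) = -90585/46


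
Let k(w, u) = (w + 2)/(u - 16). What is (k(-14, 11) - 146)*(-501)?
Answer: 359718/5 ≈ 71944.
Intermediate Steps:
k(w, u) = (2 + w)/(-16 + u)
(k(-14, 11) - 146)*(-501) = ((2 - 14)/(-16 + 11) - 146)*(-501) = (-12/(-5) - 146)*(-501) = (-1/5*(-12) - 146)*(-501) = (12/5 - 146)*(-501) = -718/5*(-501) = 359718/5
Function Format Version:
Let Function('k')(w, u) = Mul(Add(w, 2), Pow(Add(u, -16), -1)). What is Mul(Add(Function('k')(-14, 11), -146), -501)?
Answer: Rational(359718, 5) ≈ 71944.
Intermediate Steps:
Function('k')(w, u) = Mul(Pow(Add(-16, u), -1), Add(2, w)) (Function('k')(w, u) = Mul(Add(2, w), Pow(Add(-16, u), -1)) = Mul(Pow(Add(-16, u), -1), Add(2, w)))
Mul(Add(Function('k')(-14, 11), -146), -501) = Mul(Add(Mul(Pow(Add(-16, 11), -1), Add(2, -14)), -146), -501) = Mul(Add(Mul(Pow(-5, -1), -12), -146), -501) = Mul(Add(Mul(Rational(-1, 5), -12), -146), -501) = Mul(Add(Rational(12, 5), -146), -501) = Mul(Rational(-718, 5), -501) = Rational(359718, 5)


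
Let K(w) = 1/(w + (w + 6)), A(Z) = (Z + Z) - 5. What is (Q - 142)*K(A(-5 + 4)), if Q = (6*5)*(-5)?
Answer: 73/2 ≈ 36.500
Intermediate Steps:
A(Z) = -5 + 2*Z (A(Z) = 2*Z - 5 = -5 + 2*Z)
K(w) = 1/(6 + 2*w) (K(w) = 1/(w + (6 + w)) = 1/(6 + 2*w))
Q = -150 (Q = 30*(-5) = -150)
(Q - 142)*K(A(-5 + 4)) = (-150 - 142)*(1/(2*(3 + (-5 + 2*(-5 + 4))))) = -146/(3 + (-5 + 2*(-1))) = -146/(3 + (-5 - 2)) = -146/(3 - 7) = -146/(-4) = -146*(-1)/4 = -292*(-1/8) = 73/2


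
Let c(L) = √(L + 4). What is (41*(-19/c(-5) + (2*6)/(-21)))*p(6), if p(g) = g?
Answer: -984/7 + 4674*I ≈ -140.57 + 4674.0*I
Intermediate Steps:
c(L) = √(4 + L)
(41*(-19/c(-5) + (2*6)/(-21)))*p(6) = (41*(-19/√(4 - 5) + (2*6)/(-21)))*6 = (41*(-19*(-I) + 12*(-1/21)))*6 = (41*(-19*(-I) - 4/7))*6 = (41*(-(-19)*I - 4/7))*6 = (41*(19*I - 4/7))*6 = (41*(-4/7 + 19*I))*6 = (-164/7 + 779*I)*6 = -984/7 + 4674*I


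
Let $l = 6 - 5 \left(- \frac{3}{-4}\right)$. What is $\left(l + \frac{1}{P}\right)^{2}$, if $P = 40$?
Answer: $\frac{8281}{1600} \approx 5.1756$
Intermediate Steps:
$l = \frac{9}{4}$ ($l = 6 - 5 \left(\left(-3\right) \left(- \frac{1}{4}\right)\right) = 6 - \frac{15}{4} = \frac{9}{4} \approx 2.25$)
$\left(l + \frac{1}{P}\right)^{2} = \left(\frac{9}{4} + \frac{1}{40}\right)^{2} = \left(\frac{91}{40}\right)^{2} = \frac{8281}{1600}$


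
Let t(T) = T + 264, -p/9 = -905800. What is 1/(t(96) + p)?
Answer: 1/8152560 ≈ 1.2266e-7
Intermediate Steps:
p = 8152200 (p = -9*(-905800) = 8152200)
t(T) = 264 + T
1/(t(96) + p) = 1/((264 + 96) + 8152200) = 1/(360 + 8152200) = 1/8152560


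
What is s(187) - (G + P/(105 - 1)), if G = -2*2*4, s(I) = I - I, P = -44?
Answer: 427/26 ≈ 16.423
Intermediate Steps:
s(I) = 0
G = -16 (G = -4*4 = -16)
s(187) - (G + P/(105 - 1)) = 0 - (-16 - 44/(105 - 1)) = 0 - (-16 - 44/104) = 0 - (-16 - 44*1/104) = 0 - (-16 - 11/26) = 0 - 1*(-427/26) = 0 + 427/26 = 427/26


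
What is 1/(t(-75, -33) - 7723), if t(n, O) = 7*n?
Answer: -1/8248 ≈ -0.00012124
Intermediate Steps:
1/(t(-75, -33) - 7723) = 1/(7*(-75) - 7723) = 1/(-525 - 7723) = 1/(-8248) = -1/8248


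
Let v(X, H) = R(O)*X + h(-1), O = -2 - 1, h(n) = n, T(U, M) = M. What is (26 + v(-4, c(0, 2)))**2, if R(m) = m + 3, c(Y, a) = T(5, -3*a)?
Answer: 625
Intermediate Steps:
O = -3
c(Y, a) = -3*a
R(m) = 3 + m
v(X, H) = -1 (v(X, H) = (3 - 3)*X - 1 = 0*X - 1 = 0 - 1 = -1)
(26 + v(-4, c(0, 2)))**2 = (26 - 1)**2 = 25**2 = 625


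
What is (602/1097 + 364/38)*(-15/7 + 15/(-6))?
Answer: -980070/20843 ≈ -47.022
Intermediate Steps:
(602/1097 + 364/38)*(-15/7 + 15/(-6)) = (602*(1/1097) + 364*(1/38))*(-15*1/7 + 15*(-1/6)) = (602/1097 + 182/19)*(-15/7 - 5/2) = (211092/20843)*(-65/14) = -980070/20843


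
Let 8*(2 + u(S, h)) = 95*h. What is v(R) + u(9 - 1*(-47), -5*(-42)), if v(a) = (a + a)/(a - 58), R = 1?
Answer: 568111/228 ≈ 2491.7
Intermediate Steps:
u(S, h) = -2 + 95*h/8 (u(S, h) = -2 + (95*h)/8 = -2 + 95*h/8)
v(a) = 2*a/(-58 + a) (v(a) = (2*a)/(-58 + a) = 2*a/(-58 + a))
v(R) + u(9 - 1*(-47), -5*(-42)) = 2*1/(-58 + 1) + (-2 + 95*(-5*(-42))/8) = 2*1/(-57) + (-2 + (95/8)*210) = 2*1*(-1/57) + (-2 + 9975/4) = -2/57 + 9967/4 = 568111/228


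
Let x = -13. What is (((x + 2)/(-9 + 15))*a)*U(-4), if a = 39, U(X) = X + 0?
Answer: 286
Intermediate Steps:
U(X) = X
(((x + 2)/(-9 + 15))*a)*U(-4) = (((-13 + 2)/(-9 + 15))*39)*(-4) = (-11/6*39)*(-4) = (-11*1/6*39)*(-4) = -11/6*39*(-4) = -143/2*(-4) = 286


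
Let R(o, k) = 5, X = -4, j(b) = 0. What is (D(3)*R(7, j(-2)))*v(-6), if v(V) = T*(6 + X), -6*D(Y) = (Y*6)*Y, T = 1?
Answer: -90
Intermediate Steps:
D(Y) = -Y**2 (D(Y) = -Y*6*Y/6 = -6*Y*Y/6 = -Y**2)
v(V) = 2 (v(V) = 1*(6 - 4) = 1*2 = 2)
(D(3)*R(7, j(-2)))*v(-6) = (-1*3**2*5)*2 = (-1*9*5)*2 = -9*5*2 = -45*2 = -90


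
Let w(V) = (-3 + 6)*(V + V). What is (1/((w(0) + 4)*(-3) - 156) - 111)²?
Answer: 347785201/28224 ≈ 12322.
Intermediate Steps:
w(V) = 6*V (w(V) = 3*(2*V) = 6*V)
(1/((w(0) + 4)*(-3) - 156) - 111)² = (1/((6*0 + 4)*(-3) - 156) - 111)² = (1/((0 + 4)*(-3) - 156) - 111)² = (1/(4*(-3) - 156) - 111)² = (1/(-12 - 156) - 111)² = (1/(-168) - 111)² = (-1/168 - 111)² = (-18649/168)² = 347785201/28224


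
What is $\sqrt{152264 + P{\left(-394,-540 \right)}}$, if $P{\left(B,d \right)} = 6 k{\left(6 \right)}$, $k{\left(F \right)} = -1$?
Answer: $\sqrt{152258} \approx 390.2$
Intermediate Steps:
$P{\left(B,d \right)} = -6$ ($P{\left(B,d \right)} = 6 \left(-1\right) = -6$)
$\sqrt{152264 + P{\left(-394,-540 \right)}} = \sqrt{152264 - 6} = \sqrt{152258}$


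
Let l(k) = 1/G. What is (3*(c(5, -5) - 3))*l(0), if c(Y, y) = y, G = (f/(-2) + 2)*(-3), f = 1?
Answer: 16/3 ≈ 5.3333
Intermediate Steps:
G = -9/2 (G = (1/(-2) + 2)*(-3) = (1*(-1/2) + 2)*(-3) = (-1/2 + 2)*(-3) = (3/2)*(-3) = -9/2 ≈ -4.5000)
l(k) = -2/9 (l(k) = 1/(-9/2) = -2/9)
(3*(c(5, -5) - 3))*l(0) = (3*(-5 - 3))*(-2/9) = (3*(-8))*(-2/9) = -24*(-2/9) = 16/3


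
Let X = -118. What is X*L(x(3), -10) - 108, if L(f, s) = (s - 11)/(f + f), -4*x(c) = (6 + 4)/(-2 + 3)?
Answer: -3018/5 ≈ -603.60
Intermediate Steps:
x(c) = -5/2 (x(c) = -(6 + 4)/(4*(-2 + 3)) = -5/(2*1) = -5/2)
L(f, s) = (-11 + s)/(2*f) (L(f, s) = (-11 + s)/((2*f)) = (-11 + s)*(1/(2*f)) = (-11 + s)/(2*f))
X*L(x(3), -10) - 108 = -59*(-11 - 10)/(-5/2) - 108 = -59*(-2)*(-21)/5 - 108 = -118*21/5 - 108 = -2478/5 - 108 = -3018/5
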